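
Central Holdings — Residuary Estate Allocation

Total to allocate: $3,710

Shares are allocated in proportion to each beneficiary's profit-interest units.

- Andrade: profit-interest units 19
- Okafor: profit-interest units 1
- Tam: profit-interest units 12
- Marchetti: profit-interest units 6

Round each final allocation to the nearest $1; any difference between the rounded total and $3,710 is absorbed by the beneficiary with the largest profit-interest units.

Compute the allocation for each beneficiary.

Combined profit-interest units = 38.
Pro-rata amounts: Andrade 19/38 × $3,710 = 1,855.00; Okafor 1/38 × $3,710 = 97.63; Tam 12/38 × $3,710 = 1,171.58; Marchetti 6/38 × $3,710 = 585.79.
After rounding ($1): Andrade $1,855; Okafor $98; Tam $1,172; Marchetti $586. Sum = $3,711.
Difference $3,710 − $3,711 = −$1 applied to largest profit-interest units (Andrade): Andrade becomes $1,854.

Andrade: $1,854 | Okafor: $98 | Tam: $1,172 | Marchetti: $586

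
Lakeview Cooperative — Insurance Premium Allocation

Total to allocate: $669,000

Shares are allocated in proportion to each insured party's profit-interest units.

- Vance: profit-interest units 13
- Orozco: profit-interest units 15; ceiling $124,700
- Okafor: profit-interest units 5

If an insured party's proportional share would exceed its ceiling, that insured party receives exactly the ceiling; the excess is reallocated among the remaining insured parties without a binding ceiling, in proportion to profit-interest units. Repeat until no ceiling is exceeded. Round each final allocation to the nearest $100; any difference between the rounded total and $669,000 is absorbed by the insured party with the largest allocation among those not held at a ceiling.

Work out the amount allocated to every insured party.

Sum of profit-interest units: 33.
Pro-rata shares before constraints: Vance 263,545.45; Orozco 304,090.91; Okafor 101,363.64.
Capped: Orozco ($124,700); residual $544,300 reallocated over remaining profit-interest units 18.
Redistributed shares: Vance 393,105.56 → $393,100; Okafor 151,194.44 → $151,200.

Vance: $393,100 | Orozco: $124,700 | Okafor: $151,200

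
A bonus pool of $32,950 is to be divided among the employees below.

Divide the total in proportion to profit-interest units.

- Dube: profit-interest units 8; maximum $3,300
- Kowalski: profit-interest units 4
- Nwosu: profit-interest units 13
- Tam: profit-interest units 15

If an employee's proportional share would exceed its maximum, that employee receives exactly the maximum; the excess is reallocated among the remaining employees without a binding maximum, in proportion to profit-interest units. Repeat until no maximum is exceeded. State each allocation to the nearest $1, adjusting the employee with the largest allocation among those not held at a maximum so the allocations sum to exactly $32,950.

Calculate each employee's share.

Total profit-interest units = 40.
Unconstrained shares: Dube 6,590.00; Kowalski 3,295.00; Nwosu 10,708.75; Tam 12,356.25.
Capped: Dube ($3,300); residual $29,650 reallocated over remaining profit-interest units 32.
Shares after redistribution: Kowalski 3,706.25 → $3,706; Nwosu 12,045.31 → $12,045; Tam 13,898.44 → $13,898.
Rounding difference +$1 applied to Tam → $13,899.

Dube: $3,300; Kowalski: $3,706; Nwosu: $12,045; Tam: $13,899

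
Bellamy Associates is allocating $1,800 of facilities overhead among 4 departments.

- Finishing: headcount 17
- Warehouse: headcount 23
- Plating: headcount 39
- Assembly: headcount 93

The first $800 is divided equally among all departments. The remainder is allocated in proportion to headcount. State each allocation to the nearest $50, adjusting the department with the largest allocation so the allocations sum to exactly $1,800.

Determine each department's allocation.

Finishing: $300; Warehouse: $350; Plating: $450; Assembly: $700

First tranche $800 split equally: $200 each.
Remainder $1,000 by headcount (total 172): Finishing 98.84 → $100; Warehouse 133.72 → $150; Plating 226.74 → $250; Assembly 540.70 → $550.
Rounding difference −$50 on remainder applied to Assembly.
Totals: Finishing $200 + $100 = $300; Warehouse $200 + $150 = $350; Plating $200 + $250 = $450; Assembly $200 + $500 = $700.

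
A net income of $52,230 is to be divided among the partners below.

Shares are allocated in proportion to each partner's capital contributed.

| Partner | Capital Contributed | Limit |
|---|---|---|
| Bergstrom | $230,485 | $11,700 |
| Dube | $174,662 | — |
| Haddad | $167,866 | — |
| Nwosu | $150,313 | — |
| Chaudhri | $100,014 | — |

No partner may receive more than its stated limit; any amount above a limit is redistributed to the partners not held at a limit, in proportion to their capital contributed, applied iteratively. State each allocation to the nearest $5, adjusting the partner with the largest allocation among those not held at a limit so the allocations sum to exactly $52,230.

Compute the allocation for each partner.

Total capital contributed = 823,340.
Pro-rata shares before constraints: Bergstrom 14,621.22; Dube 11,079.99; Haddad 10,648.87; Nwosu 9,535.37; Chaudhri 6,344.56.
Cap binds for Bergstrom ($11,700); remaining pool $40,530 reallocated over remaining capital contributed 592,855.
Shares after redistribution: Dube 11,940.61 → $11,940; Haddad 11,476.01 → $11,475; Nwosu 10,276.01 → $10,275; Chaudhri 6,837.37 → $6,835.
Rounding difference +$5 applied to Dube → $11,945.

Bergstrom: $11,700 · Dube: $11,945 · Haddad: $11,475 · Nwosu: $10,275 · Chaudhri: $6,835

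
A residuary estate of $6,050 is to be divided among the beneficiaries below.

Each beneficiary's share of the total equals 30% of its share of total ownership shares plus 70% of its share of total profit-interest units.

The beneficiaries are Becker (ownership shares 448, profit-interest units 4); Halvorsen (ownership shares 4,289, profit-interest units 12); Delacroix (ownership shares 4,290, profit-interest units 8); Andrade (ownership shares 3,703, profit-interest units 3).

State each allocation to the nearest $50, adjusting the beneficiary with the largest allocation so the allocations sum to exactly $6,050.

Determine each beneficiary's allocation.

Becker: $700 | Halvorsen: $2,500 | Delacroix: $1,850 | Andrade: $1,000

Ownership shares total 12,730; profit-interest units total 27.
Blended shares (30% ownership shares + 70% profit-interest units): Becker 0.1143; Halvorsen 0.4122; Delacroix 0.3085; Andrade 0.1650.
Pro-rata amounts: Becker 691.28; Halvorsen 2,493.73; Delacroix 1,866.47; Andrade 998.52.
At nearest $50: Becker $700; Halvorsen $2,500; Delacroix $1,850; Andrade $1,000. Sum = $6,050.
Sum already equals the total — no adjustment.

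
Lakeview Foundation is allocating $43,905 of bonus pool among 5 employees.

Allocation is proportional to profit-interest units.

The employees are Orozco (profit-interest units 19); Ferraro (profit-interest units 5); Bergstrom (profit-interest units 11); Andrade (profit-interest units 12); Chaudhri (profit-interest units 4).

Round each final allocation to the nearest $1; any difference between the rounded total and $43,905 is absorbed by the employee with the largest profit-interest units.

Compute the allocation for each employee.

Profit-interest units total: 51.
Unrounded shares: Orozco 19/51 × $43,905 = 16,356.76; Ferraro 5/51 × $43,905 = 4,304.41; Bergstrom 11/51 × $43,905 = 9,469.71; Andrade 12/51 × $43,905 = 10,330.59; Chaudhri 4/51 × $43,905 = 3,443.53.
At nearest $1: Orozco $16,357; Ferraro $4,304; Bergstrom $9,470; Andrade $10,331; Chaudhri $3,444. Sum = $43,906.
Difference $43,905 − $43,906 = −$1 applied to largest profit-interest units (Orozco): Orozco becomes $16,356.

Orozco: $16,356; Ferraro: $4,304; Bergstrom: $9,470; Andrade: $10,331; Chaudhri: $3,444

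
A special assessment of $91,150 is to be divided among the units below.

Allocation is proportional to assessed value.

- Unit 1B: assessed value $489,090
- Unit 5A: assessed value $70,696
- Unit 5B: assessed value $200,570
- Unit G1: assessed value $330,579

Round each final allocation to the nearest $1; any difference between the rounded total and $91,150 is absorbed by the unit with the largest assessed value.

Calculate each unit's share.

Unit 1B: $40,864; Unit 5A: $5,907; Unit 5B: $16,758; Unit G1: $27,621

Total assessed value = 1,090,935.
Raw shares: Unit 1B 489,090/1,090,935 × $91,150 = 40,864.54; Unit 5A 70,696/1,090,935 × $91,150 = 5,906.81; Unit 5B 200,570/1,090,935 × $91,150 = 16,758.06; Unit G1 330,579/1,090,935 × $91,150 = 27,620.60.
After rounding ($1): Unit 1B $40,865; Unit 5A $5,907; Unit 5B $16,758; Unit G1 $27,621. Sum = $91,151.
Difference $91,150 − $91,151 = −$1 applied to largest assessed value (Unit 1B): Unit 1B becomes $40,864.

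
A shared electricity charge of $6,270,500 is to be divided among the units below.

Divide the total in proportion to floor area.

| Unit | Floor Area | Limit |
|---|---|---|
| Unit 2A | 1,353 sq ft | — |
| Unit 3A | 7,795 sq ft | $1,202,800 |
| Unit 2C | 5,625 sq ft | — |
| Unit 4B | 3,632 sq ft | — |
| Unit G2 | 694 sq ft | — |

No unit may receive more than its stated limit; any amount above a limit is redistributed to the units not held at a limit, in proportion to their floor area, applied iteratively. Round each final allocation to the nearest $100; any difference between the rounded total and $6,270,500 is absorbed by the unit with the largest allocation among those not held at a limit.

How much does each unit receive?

Unit 2A: $606,600 · Unit 3A: $1,202,800 · Unit 2C: $2,521,700 · Unit 4B: $1,628,300 · Unit G2: $311,100

Sum of floor area: 19,099.
Pro-rata shares before constraints: Unit 2A 444,211.03; Unit 3A 2,559,220.25; Unit 2C 1,846,775.35; Unit 4B 1,192,442.33; Unit G2 227,851.04.
Held at cap: Unit 3A ($1,202,800); residual $5,067,700 reallocated over remaining floor area 11,304.
Redistributed shares: Unit 2A 606,563.88 → $606,600; Unit 2C 2,521,745.62 → $2,521,700; Unit 4B 1,628,263.13 → $1,628,300; Unit G2 311,127.37 → $311,100.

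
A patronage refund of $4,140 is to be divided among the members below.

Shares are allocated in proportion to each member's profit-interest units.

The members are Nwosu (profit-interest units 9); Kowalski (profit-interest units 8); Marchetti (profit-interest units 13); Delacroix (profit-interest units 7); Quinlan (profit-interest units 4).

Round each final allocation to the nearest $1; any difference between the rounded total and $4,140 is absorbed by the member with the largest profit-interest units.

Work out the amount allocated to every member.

Sum of profit-interest units: 41.
Unrounded shares: Nwosu 9/41 × $4,140 = 908.78; Kowalski 8/41 × $4,140 = 807.80; Marchetti 13/41 × $4,140 = 1,312.68; Delacroix 7/41 × $4,140 = 706.83; Quinlan 4/41 × $4,140 = 403.90.
At nearest $1: Nwosu $909; Kowalski $808; Marchetti $1,313; Delacroix $707; Quinlan $404. Sum = $4,141.
Difference $4,140 − $4,141 = −$1 applied to largest profit-interest units (Marchetti): Marchetti becomes $1,312.

Nwosu: $909 | Kowalski: $808 | Marchetti: $1,312 | Delacroix: $707 | Quinlan: $404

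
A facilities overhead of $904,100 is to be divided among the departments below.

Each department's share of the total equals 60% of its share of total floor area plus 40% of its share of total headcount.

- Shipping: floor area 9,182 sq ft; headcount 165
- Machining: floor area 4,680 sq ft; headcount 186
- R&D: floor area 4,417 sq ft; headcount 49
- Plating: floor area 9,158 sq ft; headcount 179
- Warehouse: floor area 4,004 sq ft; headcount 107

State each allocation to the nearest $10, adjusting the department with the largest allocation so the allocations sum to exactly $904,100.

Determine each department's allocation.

Shipping: $245,400 | Machining: $178,800 | R&D: $102,040 | Plating: $252,370 | Warehouse: $125,490

Totals — floor area 31,441, headcount 686.
Combined weights (60% floor area + 40% headcount): Shipping 0.2714; Machining 0.1978; R&D 0.1129; Plating 0.2791; Warehouse 0.1388.
Proportional shares: Shipping 245,402.89; Machining 178,799.29; R&D 102,039.11; Plating 252,369.22; Warehouse 125,489.49.
Rounded to nearest $10: Shipping $245,400; Machining $178,800; R&D $102,040; Plating $252,370; Warehouse $125,490. Sum = $904,100.
Rounded total matches; no reconciliation needed.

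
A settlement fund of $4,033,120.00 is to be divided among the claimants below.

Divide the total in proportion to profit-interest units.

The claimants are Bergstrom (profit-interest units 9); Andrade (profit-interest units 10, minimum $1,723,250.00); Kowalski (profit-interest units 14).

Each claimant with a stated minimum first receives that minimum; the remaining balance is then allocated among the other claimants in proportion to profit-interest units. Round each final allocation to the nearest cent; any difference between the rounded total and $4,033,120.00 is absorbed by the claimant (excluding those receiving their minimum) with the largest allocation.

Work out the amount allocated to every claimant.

Minimums first: Andrade $1,723,250.00. Remaining pool $2,309,870.00.
Remaining pool split over remaining profit-interest units 23: Bergstrom 903,862.1739 → $903,862.17; Kowalski 1,406,007.8261 → $1,406,007.83.

Bergstrom: $903,862.17; Andrade: $1,723,250.00; Kowalski: $1,406,007.83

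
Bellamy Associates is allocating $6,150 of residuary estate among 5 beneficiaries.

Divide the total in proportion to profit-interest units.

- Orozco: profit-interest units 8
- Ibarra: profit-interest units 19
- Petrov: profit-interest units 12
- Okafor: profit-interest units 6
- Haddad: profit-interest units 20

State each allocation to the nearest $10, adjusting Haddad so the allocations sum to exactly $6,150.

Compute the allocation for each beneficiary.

Profit-interest units total: 65.
Proportional shares: Orozco 8/65 × $6,150 = 756.92; Ibarra 19/65 × $6,150 = 1,797.69; Petrov 12/65 × $6,150 = 1,135.38; Okafor 6/65 × $6,150 = 567.69; Haddad 20/65 × $6,150 = 1,892.31.
After rounding ($10): Orozco $760; Ibarra $1,800; Petrov $1,140; Okafor $570; Haddad $1,890. Sum = $6,160.
Difference $6,150 − $6,160 = −$10 applied to Haddad: Haddad becomes $1,880.

Orozco: $760; Ibarra: $1,800; Petrov: $1,140; Okafor: $570; Haddad: $1,880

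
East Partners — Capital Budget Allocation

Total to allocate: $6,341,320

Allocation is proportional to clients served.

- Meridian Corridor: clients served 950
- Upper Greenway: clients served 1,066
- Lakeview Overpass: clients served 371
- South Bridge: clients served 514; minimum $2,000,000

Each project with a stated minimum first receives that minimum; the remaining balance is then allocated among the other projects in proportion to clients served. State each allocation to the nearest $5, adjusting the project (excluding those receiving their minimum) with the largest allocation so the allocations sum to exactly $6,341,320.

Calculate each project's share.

Guaranteed amounts: South Bridge $2,000,000. Balance $4,341,320.
Balance split over remaining clients served 2,387: Meridian Corridor 1,727,798.07 → $1,727,800; Upper Greenway 1,938,771.31 → $1,938,770; Lakeview Overpass 674,750.62 → $674,750.

Meridian Corridor: $1,727,800; Upper Greenway: $1,938,770; Lakeview Overpass: $674,750; South Bridge: $2,000,000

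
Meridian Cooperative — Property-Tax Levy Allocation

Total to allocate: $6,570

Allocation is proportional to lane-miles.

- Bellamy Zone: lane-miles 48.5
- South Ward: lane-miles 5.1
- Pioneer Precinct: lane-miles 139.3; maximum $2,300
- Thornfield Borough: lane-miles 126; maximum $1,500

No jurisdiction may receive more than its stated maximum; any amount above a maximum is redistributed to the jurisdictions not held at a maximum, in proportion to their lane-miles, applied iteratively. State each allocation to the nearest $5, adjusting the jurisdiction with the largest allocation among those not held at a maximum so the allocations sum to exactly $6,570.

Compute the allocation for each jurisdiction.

Bellamy Zone: $2,505 · South Ward: $265 · Pioneer Precinct: $2,300 · Thornfield Borough: $1,500

Combined lane-miles = 318.9.
Unconstrained shares: Bellamy Zone 999.20; South Ward 105.07; Pioneer Precinct 2,869.87; Thornfield Borough 2,595.86.
Held at cap: Pioneer Precinct ($2,300), Thornfield Borough ($1,500); residual $2,770 reallocated over remaining lane-miles 53.6.
Redistributed shares: Bellamy Zone 2,506.44 → $2,505; South Ward 263.56 → $265.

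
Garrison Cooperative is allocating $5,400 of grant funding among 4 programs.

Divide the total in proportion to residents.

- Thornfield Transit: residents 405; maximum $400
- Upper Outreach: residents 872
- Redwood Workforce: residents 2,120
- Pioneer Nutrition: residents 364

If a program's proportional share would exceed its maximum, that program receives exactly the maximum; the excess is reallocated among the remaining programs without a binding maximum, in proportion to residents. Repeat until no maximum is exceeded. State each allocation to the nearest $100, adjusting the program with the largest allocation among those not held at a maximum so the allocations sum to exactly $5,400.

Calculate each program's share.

Thornfield Transit: $400; Upper Outreach: $1,300; Redwood Workforce: $3,200; Pioneer Nutrition: $500

Residents total: 3,761.
Pro-rata shares before constraints: Thornfield Transit 581.49; Upper Outreach 1,252.01; Redwood Workforce 3,043.87; Pioneer Nutrition 522.63.
Held at cap: Thornfield Transit ($400); residual $5,000 reallocated over remaining residents 3,356.
Redistributed shares: Upper Outreach 1,299.17 → $1,300; Redwood Workforce 3,158.52 → $3,200; Pioneer Nutrition 542.31 → $500.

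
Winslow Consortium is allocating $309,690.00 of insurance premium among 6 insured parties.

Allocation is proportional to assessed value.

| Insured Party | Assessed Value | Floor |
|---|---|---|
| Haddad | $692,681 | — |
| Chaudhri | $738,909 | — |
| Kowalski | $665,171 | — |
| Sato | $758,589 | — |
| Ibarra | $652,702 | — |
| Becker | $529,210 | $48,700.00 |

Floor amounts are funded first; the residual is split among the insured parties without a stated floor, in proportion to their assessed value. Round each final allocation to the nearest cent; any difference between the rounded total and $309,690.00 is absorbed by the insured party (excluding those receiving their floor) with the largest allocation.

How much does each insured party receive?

Guaranteed amounts: Becker $48,700.00. Residual $260,990.00.
Residual split over remaining assessed value 3,508,052: Haddad 51,533.6757 → $51,533.68; Chaudhri 54,972.9194 → $54,972.92; Kowalski 49,487.0028 → $49,487.00; Sato 56,437.0605 → $56,437.06; Ibarra 48,559.3415 → $48,559.34.

Haddad: $51,533.68 | Chaudhri: $54,972.92 | Kowalski: $49,487.00 | Sato: $56,437.06 | Ibarra: $48,559.34 | Becker: $48,700.00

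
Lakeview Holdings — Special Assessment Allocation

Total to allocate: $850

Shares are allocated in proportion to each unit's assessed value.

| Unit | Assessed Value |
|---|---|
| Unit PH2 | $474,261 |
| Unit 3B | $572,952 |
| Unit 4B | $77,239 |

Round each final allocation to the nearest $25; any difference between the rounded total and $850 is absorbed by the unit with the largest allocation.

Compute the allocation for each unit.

Sum of assessed value: 1,124,452.
Raw shares: Unit PH2 474,261/1,124,452 × $850 = 358.51; Unit 3B 572,952/1,124,452 × $850 = 433.11; Unit 4B 77,239/1,124,452 × $850 = 58.39.
Rounded to nearest $25: Unit PH2 $350; Unit 3B $425; Unit 4B $50. Sum = $825.
Difference $850 − $825 = +$25 applied to largest allocation (Unit 3B): Unit 3B becomes $450.

Unit PH2: $350 · Unit 3B: $450 · Unit 4B: $50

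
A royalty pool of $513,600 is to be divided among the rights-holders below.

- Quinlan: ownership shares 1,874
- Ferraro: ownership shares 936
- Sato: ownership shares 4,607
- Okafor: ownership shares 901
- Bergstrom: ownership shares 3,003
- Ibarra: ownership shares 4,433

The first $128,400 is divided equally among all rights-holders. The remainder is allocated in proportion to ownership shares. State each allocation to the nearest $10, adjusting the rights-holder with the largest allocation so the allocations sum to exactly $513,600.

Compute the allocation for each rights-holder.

Quinlan: $67,220 | Ferraro: $44,290 | Sato: $134,040 | Okafor: $43,430 | Bergstrom: $94,830 | Ibarra: $129,790

$128,400 shared equally gives $21,400 per rights-holder.
Remainder $385,200 by ownership shares (total 15,754): Quinlan 45,821.05 → $45,820; Ferraro 22,886.07 → $22,890; Sato 112,645.45 → $112,650; Okafor 22,030.29 → $22,030; Bergstrom 73,426.15 → $73,430; Ibarra 108,390.99 → $108,390.
Rounding difference −$10 on remainder applied to Sato.
Totals: Quinlan $21,400 + $45,820 = $67,220; Ferraro $21,400 + $22,890 = $44,290; Sato $21,400 + $112,640 = $134,040; Okafor $21,400 + $22,030 = $43,430; Bergstrom $21,400 + $73,430 = $94,830; Ibarra $21,400 + $108,390 = $129,790.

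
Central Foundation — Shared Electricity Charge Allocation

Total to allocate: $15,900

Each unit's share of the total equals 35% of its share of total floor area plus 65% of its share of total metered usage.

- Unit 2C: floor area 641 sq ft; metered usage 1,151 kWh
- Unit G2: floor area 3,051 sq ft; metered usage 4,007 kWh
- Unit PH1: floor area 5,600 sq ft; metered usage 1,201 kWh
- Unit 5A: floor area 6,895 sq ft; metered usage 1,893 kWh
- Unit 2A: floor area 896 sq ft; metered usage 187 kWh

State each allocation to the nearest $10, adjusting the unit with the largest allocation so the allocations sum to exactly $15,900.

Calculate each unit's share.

Totals — floor area 17,083, metered usage 8,439.
Combined weights (35% floor area + 65% metered usage): Unit 2C 0.1018; Unit G2 0.3711; Unit PH1 0.2072; Unit 5A 0.2871; Unit 2A 0.0328.
Raw shares: Unit 2C 1,618.41; Unit G2 5,901.16; Unit PH1 3,295.10; Unit 5A 4,564.43; Unit 2A 520.90.
At nearest $10: Unit 2C $1,620; Unit G2 $5,900; Unit PH1 $3,300; Unit 5A $4,560; Unit 2A $520. Sum = $15,900.
Rounded total matches; no reconciliation needed.

Unit 2C: $1,620; Unit G2: $5,900; Unit PH1: $3,300; Unit 5A: $4,560; Unit 2A: $520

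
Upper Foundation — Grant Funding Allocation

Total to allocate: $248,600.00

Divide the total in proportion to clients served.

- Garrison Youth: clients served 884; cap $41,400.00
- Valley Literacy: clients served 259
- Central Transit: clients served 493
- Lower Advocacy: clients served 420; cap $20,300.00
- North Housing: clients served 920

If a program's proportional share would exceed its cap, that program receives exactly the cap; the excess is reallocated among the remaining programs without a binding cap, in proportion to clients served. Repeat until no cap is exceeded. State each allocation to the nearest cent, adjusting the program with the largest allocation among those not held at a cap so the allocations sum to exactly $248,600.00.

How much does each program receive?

Sum of clients served: 2,976.
Pro-rata shares before constraints: Garrison Youth 73,844.8925; Valley Literacy 21,635.5511; Central Transit 41,182.7285; Lower Advocacy 35,084.6774; North Housing 76,852.1505.
Held at cap: Garrison Youth ($41,400.00), Lower Advocacy ($20,300.00); residual $186,900.00 reallocated over remaining clients served 1,672.
Remaining shares: Valley Literacy 28,951.6148 → $28,951.61; Central Transit 55,108.6722 → $55,108.67; North Housing 102,839.7129 → $102,839.71.
Rounding difference +$0.01 applied to North Housing → $102,839.72.

Garrison Youth: $41,400.00 | Valley Literacy: $28,951.61 | Central Transit: $55,108.67 | Lower Advocacy: $20,300.00 | North Housing: $102,839.72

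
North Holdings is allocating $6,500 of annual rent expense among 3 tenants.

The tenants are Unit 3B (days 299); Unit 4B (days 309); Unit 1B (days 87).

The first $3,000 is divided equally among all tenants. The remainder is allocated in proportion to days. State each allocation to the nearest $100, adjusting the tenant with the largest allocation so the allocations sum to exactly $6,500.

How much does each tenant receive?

Equal tier: $3,000 ÷ 3 = $1,000 apiece.
Remainder $3,500 by days (total 695): Unit 3B 1,505.76 → $1,500; Unit 4B 1,556.12 → $1,600; Unit 1B 438.13 → $400.
Totals: Unit 3B $1,000 + $1,500 = $2,500; Unit 4B $1,000 + $1,600 = $2,600; Unit 1B $1,000 + $400 = $1,400.

Unit 3B: $2,500 · Unit 4B: $2,600 · Unit 1B: $1,400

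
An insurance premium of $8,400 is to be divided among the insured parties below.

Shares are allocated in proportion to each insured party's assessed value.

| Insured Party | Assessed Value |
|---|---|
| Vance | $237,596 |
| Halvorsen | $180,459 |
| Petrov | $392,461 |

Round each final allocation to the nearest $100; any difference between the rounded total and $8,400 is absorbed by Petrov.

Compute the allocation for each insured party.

Vance: $2,500 · Halvorsen: $1,900 · Petrov: $4,000

Assessed value total: 810,516.
Proportional shares: Vance 237,596/810,516 × $8,400 = 2,462.39; Halvorsen 180,459/810,516 × $8,400 = 1,870.24; Petrov 392,461/810,516 × $8,400 = 4,067.37.
At nearest $100: Vance $2,500; Halvorsen $1,900; Petrov $4,100. Sum = $8,500.
Difference $8,400 − $8,500 = −$100 applied to Petrov: Petrov becomes $4,000.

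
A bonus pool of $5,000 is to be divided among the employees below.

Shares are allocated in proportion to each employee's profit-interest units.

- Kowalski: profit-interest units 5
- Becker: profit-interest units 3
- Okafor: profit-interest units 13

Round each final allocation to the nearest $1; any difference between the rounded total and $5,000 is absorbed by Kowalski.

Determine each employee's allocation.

Sum of profit-interest units: 21.
Proportional shares: Kowalski 5/21 × $5,000 = 1,190.48; Becker 3/21 × $5,000 = 714.29; Okafor 13/21 × $5,000 = 3,095.24.
At nearest $1: Kowalski $1,190; Becker $714; Okafor $3,095. Sum = $4,999.
Difference $5,000 − $4,999 = +$1 applied to Kowalski: Kowalski becomes $1,191.

Kowalski: $1,191 | Becker: $714 | Okafor: $3,095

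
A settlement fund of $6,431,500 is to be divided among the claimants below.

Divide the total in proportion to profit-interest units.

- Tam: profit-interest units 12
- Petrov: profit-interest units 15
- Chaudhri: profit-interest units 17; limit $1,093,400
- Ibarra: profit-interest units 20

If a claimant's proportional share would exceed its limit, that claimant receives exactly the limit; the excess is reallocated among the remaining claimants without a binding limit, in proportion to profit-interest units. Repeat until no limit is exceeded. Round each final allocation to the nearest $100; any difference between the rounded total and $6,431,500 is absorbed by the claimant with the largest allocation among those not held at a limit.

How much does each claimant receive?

Tam: $1,362,900 | Petrov: $1,703,600 | Chaudhri: $1,093,400 | Ibarra: $2,271,600

Sum of profit-interest units: 64.
Pro-rata shares before constraints: Tam 1,205,906.25; Petrov 1,507,382.81; Chaudhri 1,708,367.19; Ibarra 2,009,843.75.
Cap binds for Chaudhri ($1,093,400); residual $5,338,100 reallocated over remaining profit-interest units 47.
Remaining shares: Tam 1,362,919.15 → $1,362,900; Petrov 1,703,648.94 → $1,703,600; Ibarra 2,271,531.91 → $2,271,500.
Rounding difference +$100 applied to Ibarra → $2,271,600.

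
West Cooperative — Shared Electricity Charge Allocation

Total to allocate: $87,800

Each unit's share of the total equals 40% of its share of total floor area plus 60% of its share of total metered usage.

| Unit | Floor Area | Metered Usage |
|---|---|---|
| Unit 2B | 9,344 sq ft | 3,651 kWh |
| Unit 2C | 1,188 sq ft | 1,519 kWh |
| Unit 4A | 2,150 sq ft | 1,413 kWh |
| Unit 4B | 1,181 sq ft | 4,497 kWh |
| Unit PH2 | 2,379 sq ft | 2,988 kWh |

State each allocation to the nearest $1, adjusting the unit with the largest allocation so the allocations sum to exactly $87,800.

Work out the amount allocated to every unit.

Unit 2B: $33,877 | Unit 2C: $8,257 | Unit 4A: $9,940 | Unit 4B: $19,393 | Unit PH2: $16,333

Floor area total 16,242; metered usage total 14,068.
Blended shares (40% floor area + 60% metered usage): Unit 2B 0.3858; Unit 2C 0.0940; Unit 4A 0.1132; Unit 4B 0.2209; Unit PH2 0.1860.
Pro-rata amounts: Unit 2B 33,876.27; Unit 2C 8,256.96; Unit 4A 9,940.15; Unit 4B 19,393.45; Unit PH2 16,333.17.
Rounded to nearest $1: Unit 2B $33,876; Unit 2C $8,257; Unit 4A $9,940; Unit 4B $19,393; Unit PH2 $16,333. Sum = $87,799.
Difference $87,800 − $87,799 = +$1 applied to largest allocation (Unit 2B): Unit 2B becomes $33,877.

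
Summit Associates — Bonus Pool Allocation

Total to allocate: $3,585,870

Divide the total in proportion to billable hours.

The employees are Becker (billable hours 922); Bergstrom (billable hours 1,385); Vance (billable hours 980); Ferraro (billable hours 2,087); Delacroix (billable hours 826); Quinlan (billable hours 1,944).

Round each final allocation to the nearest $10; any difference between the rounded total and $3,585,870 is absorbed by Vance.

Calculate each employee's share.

Billable hours total: 8,144.
Pro-rata amounts: Becker 922/8,144 × $3,585,870 = 405,964.16; Bergstrom 1,385/8,144 × $3,585,870 = 609,826.86; Vance 980/8,144 × $3,585,870 = 431,502.04; Ferraro 2,087/8,144 × $3,585,870 = 918,923.22; Delacroix 826/8,144 × $3,585,870 = 363,694.58; Quinlan 1,944/8,144 × $3,585,870 = 855,959.15.
After rounding ($10): Becker $405,960; Bergstrom $609,830; Vance $431,500; Ferraro $918,920; Delacroix $363,690; Quinlan $855,960. Sum = $3,585,860.
Difference $3,585,870 − $3,585,860 = +$10 applied to Vance: Vance becomes $431,510.

Becker: $405,960 · Bergstrom: $609,830 · Vance: $431,510 · Ferraro: $918,920 · Delacroix: $363,690 · Quinlan: $855,960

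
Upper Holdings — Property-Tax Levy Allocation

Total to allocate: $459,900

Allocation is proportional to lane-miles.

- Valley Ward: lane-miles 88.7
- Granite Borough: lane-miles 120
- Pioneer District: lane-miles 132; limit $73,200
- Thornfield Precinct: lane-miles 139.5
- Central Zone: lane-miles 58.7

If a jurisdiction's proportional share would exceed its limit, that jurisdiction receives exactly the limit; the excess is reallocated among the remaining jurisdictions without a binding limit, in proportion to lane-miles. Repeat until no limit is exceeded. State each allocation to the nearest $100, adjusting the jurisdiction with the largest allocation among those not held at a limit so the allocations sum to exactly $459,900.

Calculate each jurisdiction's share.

Sum of lane-miles: 538.9.
Unconstrained shares: Valley Ward 75,697.03; Granite Borough 102,408.61; Pioneer District 112,649.47; Thornfield Precinct 119,050.01; Central Zone 50,094.88.
Held at cap: Pioneer District ($73,200); balance $386,700 reallocated over remaining lane-miles 406.9.
Redistributed shares: Valley Ward 84,296.61 → $84,300; Granite Borough 114,042.76 → $114,000; Thornfield Precinct 132,574.71 → $132,600; Central Zone 55,785.92 → $55,800.

Valley Ward: $84,300 | Granite Borough: $114,000 | Pioneer District: $73,200 | Thornfield Precinct: $132,600 | Central Zone: $55,800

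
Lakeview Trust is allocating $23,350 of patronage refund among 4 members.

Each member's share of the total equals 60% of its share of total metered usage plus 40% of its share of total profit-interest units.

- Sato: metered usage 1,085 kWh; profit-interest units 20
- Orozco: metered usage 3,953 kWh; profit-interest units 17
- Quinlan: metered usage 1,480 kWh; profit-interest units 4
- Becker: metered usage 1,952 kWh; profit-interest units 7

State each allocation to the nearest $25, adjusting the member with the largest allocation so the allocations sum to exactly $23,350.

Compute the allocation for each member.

Totals — metered usage 8,470, profit-interest units 48.
Blended shares (60% metered usage + 40% profit-interest units): Sato 0.2435; Orozco 0.4217; Quinlan 0.1382; Becker 0.1966.
Unrounded shares: Sato 5,686.34; Orozco 9,846.47; Quinlan 3,226.36; Becker 4,590.83.
At nearest $25: Sato $5,675; Orozco $9,850; Quinlan $3,225; Becker $4,600. Sum = $23,350.
Sum already equals the total — no adjustment.

Sato: $5,675 | Orozco: $9,850 | Quinlan: $3,225 | Becker: $4,600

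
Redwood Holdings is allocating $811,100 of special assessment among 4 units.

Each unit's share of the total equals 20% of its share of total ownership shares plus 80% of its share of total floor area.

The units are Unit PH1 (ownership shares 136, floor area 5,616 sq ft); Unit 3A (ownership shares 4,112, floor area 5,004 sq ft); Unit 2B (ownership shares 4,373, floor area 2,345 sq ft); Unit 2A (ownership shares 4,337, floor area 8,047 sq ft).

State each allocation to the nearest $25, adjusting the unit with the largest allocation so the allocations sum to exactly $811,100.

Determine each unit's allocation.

Unit PH1: $175,125 | Unit 3A: $206,000 | Unit 2B: $127,150 | Unit 2A: $302,825

Ownership shares total 12,958; floor area total 21,012.
Composite weights (20% ownership shares + 80% floor area): Unit PH1 0.2159; Unit 3A 0.2540; Unit 2B 0.1568; Unit 2A 0.3733.
Unrounded shares: Unit PH1 175,132.52; Unit 3A 206,008.28; Unit 2B 127,162.07; Unit 2A 302,797.14.
At nearest $25: Unit PH1 $175,125; Unit 3A $206,000; Unit 2B $127,150; Unit 2A $302,800. Sum = $811,075.
Difference $811,100 − $811,075 = +$25 applied to largest allocation (Unit 2A): Unit 2A becomes $302,825.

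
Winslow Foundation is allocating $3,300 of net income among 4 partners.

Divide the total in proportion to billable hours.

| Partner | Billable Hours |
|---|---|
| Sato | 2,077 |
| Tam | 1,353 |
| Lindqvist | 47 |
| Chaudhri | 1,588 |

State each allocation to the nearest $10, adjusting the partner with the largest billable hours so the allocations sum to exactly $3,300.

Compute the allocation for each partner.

Total billable hours = 5,065.
Pro-rata amounts: Sato 2,077/5,065 × $3,300 = 1,353.23; Tam 1,353/5,065 × $3,300 = 881.52; Lindqvist 47/5,065 × $3,300 = 30.62; Chaudhri 1,588/5,065 × $3,300 = 1,034.63.
After rounding ($10): Sato $1,350; Tam $880; Lindqvist $30; Chaudhri $1,030. Sum = $3,290.
Difference $3,300 − $3,290 = +$10 applied to largest billable hours (Sato): Sato becomes $1,360.

Sato: $1,360 | Tam: $880 | Lindqvist: $30 | Chaudhri: $1,030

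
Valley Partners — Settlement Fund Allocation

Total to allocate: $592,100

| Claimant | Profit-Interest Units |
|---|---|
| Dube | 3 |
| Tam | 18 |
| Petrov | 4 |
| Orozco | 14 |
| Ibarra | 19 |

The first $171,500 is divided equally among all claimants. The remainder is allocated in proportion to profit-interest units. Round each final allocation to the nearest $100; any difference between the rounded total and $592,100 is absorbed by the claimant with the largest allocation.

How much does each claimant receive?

First tranche $171,500 split equally: $34,300 each.
Remainder $420,600 by profit-interest units (total 58): Dube 21,755.17 → $21,800; Tam 130,531.03 → $130,500; Petrov 29,006.90 → $29,000; Orozco 101,524.14 → $101,500; Ibarra 137,782.76 → $137,800.
Totals: Dube $34,300 + $21,800 = $56,100; Tam $34,300 + $130,500 = $164,800; Petrov $34,300 + $29,000 = $63,300; Orozco $34,300 + $101,500 = $135,800; Ibarra $34,300 + $137,800 = $172,100.

Dube: $56,100 | Tam: $164,800 | Petrov: $63,300 | Orozco: $135,800 | Ibarra: $172,100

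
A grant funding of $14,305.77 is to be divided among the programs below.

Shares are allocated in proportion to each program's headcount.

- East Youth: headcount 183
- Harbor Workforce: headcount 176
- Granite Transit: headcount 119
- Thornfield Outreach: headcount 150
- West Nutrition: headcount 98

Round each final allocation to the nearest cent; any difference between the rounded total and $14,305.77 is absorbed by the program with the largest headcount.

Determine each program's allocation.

Sum of headcount: 183 + 176 + 119 + 150 + 98 = 726.
Proportional shares: East Youth 3,605.9999; Harbor Workforce 3,468.0655; Granite Transit 2,344.8852; Thornfield Outreach 2,955.7376; West Nutrition 1,931.0819.
After rounding (cent): East Youth $3,606.00; Harbor Workforce $3,468.07; Granite Transit $2,344.89; Thornfield Outreach $2,955.74; West Nutrition $1,931.08. Sum = $14,305.78.
Difference $14,305.77 − $14,305.78 = −$0.01 applied to largest headcount (East Youth): East Youth becomes $3,605.99.

East Youth: $3,605.99 | Harbor Workforce: $3,468.07 | Granite Transit: $2,344.89 | Thornfield Outreach: $2,955.74 | West Nutrition: $1,931.08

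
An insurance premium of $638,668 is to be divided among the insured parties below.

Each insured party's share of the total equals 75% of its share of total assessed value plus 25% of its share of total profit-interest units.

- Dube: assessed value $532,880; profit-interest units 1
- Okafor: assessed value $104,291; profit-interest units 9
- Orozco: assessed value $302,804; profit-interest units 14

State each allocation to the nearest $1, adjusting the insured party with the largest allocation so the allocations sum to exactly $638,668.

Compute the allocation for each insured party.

Assessed value total 939,975; profit-interest units total 24.
Composite weights (75% assessed value + 25% profit-interest units): Dube 0.4356; Okafor 0.1770; Orozco 0.3874.
Unrounded shares: Dube 278,202.62; Okafor 113,020.68; Orozco 247,444.70.
Rounded to nearest $1: Dube $278,203; Okafor $113,021; Orozco $247,445. Sum = $638,669.
Difference $638,668 − $638,669 = −$1 applied to largest allocation (Dube): Dube becomes $278,202.

Dube: $278,202 | Okafor: $113,021 | Orozco: $247,445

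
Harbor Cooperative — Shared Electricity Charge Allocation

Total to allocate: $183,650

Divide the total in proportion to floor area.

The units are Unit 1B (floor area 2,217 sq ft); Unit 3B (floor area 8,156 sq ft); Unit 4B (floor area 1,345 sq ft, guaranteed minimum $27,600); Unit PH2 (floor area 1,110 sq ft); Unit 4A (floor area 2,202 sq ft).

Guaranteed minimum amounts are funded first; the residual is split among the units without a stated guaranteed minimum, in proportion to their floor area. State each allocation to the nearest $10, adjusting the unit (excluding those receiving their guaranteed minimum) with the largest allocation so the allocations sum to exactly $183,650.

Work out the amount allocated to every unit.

Guaranteed amounts: Unit 4B $27,600. Balance $156,050.
Balance split over remaining floor area 13,685: Unit 1B 25,280.44 → $25,280; Unit 3B 93,002.84 → $93,000; Unit PH2 12,657.33 → $12,660; Unit 4A 25,109.40 → $25,110.

Unit 1B: $25,280 | Unit 3B: $93,000 | Unit 4B: $27,600 | Unit PH2: $12,660 | Unit 4A: $25,110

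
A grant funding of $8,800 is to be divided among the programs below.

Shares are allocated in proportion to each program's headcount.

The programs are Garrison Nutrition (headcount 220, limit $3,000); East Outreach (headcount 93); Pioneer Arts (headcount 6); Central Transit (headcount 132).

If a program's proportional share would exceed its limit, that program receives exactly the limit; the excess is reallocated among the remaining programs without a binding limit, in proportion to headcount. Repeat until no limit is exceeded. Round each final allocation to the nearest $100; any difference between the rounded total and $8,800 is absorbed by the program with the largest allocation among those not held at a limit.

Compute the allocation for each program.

Combined headcount = 451.
Proportional shares (ignoring caps): Garrison Nutrition 4,292.68; East Outreach 1,814.63; Pioneer Arts 117.07; Central Transit 2,575.61.
Cap binds for Garrison Nutrition ($3,000); residual $5,800 reallocated over remaining headcount 231.
Remaining shares: East Outreach 2,335.06 → $2,300; Pioneer Arts 150.65 → $200; Central Transit 3,314.29 → $3,300.

Garrison Nutrition: $3,000 | East Outreach: $2,300 | Pioneer Arts: $200 | Central Transit: $3,300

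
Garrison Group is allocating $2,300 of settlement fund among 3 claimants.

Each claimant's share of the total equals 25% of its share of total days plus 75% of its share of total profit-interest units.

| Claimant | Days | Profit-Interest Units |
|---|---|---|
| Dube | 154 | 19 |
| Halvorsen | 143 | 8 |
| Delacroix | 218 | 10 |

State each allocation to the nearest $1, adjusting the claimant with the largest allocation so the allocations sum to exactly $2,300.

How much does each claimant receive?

Totals — days 515, profit-interest units 37.
Combined weights (25% days + 75% profit-interest units): Dube 0.4599; Halvorsen 0.2316; Delacroix 0.3085.
Raw shares: Dube 1,057.75; Halvorsen 532.63; Delacroix 709.61.
Rounded to nearest $1: Dube $1,058; Halvorsen $533; Delacroix $710. Sum = $2,301.
Difference $2,300 − $2,301 = −$1 applied to largest allocation (Dube): Dube becomes $1,057.

Dube: $1,057; Halvorsen: $533; Delacroix: $710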